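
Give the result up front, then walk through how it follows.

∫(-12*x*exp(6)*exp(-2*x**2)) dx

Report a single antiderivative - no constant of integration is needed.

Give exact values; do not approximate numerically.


The answer is 3*exp(6 - 2*x**2).
Step 1. Substitute u = x**2 - 3, turning ∫(-12*x*exp(6)*exp(-2*x**2)) dx into ∫(-6*exp(-2*u)) du: now ∫(-6*exp(-2*u)) du.
Step 2. Evaluate the standard form: now 3*exp(-2*u).
Step 3. Substitute back u = x**2 - 3: now 3*exp(6 - 2*x**2).
Answer: 3*exp(6 - 2*x**2).


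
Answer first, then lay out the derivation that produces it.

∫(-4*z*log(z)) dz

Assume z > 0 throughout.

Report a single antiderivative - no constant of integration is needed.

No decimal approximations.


The answer is -2*z**2*log(z) + z**2.
Step 1. Integrate ∫(-4*z*log(z)) dz by parts with u = log(z), dv = (-4*z) dz, so v = -2*z**2 [assuming z > 0]: now -2*z**2*log(z) + ∫(2*z) dz.
Step 2. Evaluate the standard form: now -2*z**2*log(z) + z**2.
Answer: -2*z**2*log(z) + z**2.


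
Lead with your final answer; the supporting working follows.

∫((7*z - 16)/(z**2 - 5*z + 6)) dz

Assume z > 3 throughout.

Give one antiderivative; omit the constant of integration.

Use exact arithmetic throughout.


The answer is 5*log(z - 3) + 2*log(z - 2).
Step 1. Decompose ∫((7*z - 16)/(z**2 - 5*z + 6)) dz by partial fractions, (7*z - 16)/(z**2 - 5*z + 6) = 2/(z - 2) + 5/(z - 3): now ∫(5/(z - 3)) dz + ∫(2/(z - 2)) dz.
Step 2. Evaluate the standard form [assuming z > 2]: now 2*log(z - 2) + ∫(5/(z - 3)) dz.
Step 3. Evaluate the standard form [assuming z > 3]: now 5*log(z - 3) + 2*log(z - 2).
Answer: 5*log(z - 3) + 2*log(z - 2).


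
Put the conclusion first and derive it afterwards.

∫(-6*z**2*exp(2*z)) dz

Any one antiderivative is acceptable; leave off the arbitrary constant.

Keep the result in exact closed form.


The answer is -3*z**2*exp(2*z) + 3*z*exp(2*z) - 3*exp(2*z)/2.
Step 1. Integrate ∫(-6*z**2*exp(2*z)) dz by parts with u = z**2, dv = (-6*exp(2*z)) dz, so v = -3*exp(2*z): now -3*z**2*exp(2*z) + ∫(6*z*exp(2*z)) dz.
Step 2. Integrate ∫(6*z*exp(2*z)) dz by parts with u = z, dv = (6*exp(2*z)) dz, so v = 3*exp(2*z): now -3*z**2*exp(2*z) + 3*z*exp(2*z) + ∫(-3*exp(2*z)) dz.
Step 3. Evaluate the standard form: now -3*z**2*exp(2*z) + 3*z*exp(2*z) - 3*exp(2*z)/2.
Answer: -3*z**2*exp(2*z) + 3*z*exp(2*z) - 3*exp(2*z)/2.


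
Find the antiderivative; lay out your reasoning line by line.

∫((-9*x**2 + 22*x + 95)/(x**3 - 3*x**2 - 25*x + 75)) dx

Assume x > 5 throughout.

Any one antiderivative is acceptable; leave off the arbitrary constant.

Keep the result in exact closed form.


Step 1. Decompose ∫((-9*x**2 + 22*x + 95)/(x**3 - 3*x**2 - 25*x + 75)) dx by partial fractions, (-9*x**2 + 22*x + 95)/(x**3 - 3*x**2 - 25*x + 75) = -3/(x + 5) - 5/(x - 3) - 1/(x - 5): now ∫(-1/(x - 5)) dx + ∫(-5/(x - 3)) dx + ∫(-3/(x + 5)) dx.
Step 2. Evaluate the standard form [assuming x > 5]: now -log(x - 5) + ∫(-5/(x - 3)) dx + ∫(-3/(x + 5)) dx.
Step 3. Evaluate the standard form [assuming x > 3]: now -log(x - 5) - 5*log(x - 3) + ∫(-3/(x + 5)) dx.
Step 4. Evaluate the standard form [assuming x > -5]: now -log(x - 5) - 5*log(x - 3) - 3*log(x + 5).
Answer: -log(x - 5) - 5*log(x - 3) - 3*log(x + 5).


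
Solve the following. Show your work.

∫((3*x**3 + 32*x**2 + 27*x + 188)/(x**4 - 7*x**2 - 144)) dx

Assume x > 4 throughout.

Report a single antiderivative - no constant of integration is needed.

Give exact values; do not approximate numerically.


Step 1. Decompose ∫((3*x**3 + 32*x**2 + 27*x + 188)/(x**4 - 7*x**2 - 144)) dx by partial fractions, (3*x**3 + 32*x**2 + 27*x + 188)/(x**4 - 7*x**2 - 144) = 4/(x**2 + 9) - 2/(x + 4) + 5/(x - 4): now ∫(5/(x - 4)) dx + ∫(-2/(x + 4)) dx + ∫(4/(x**2 + 9)) dx.
Step 2. Evaluate the standard form [assuming x > 4]: now 5*log(x - 4) + ∫(-2/(x + 4)) dx + ∫(4/(x**2 + 9)) dx.
Step 3. Evaluate the standard form [assuming x > -4]: now 5*log(x - 4) - 2*log(x + 4) + ∫(4/(x**2 + 9)) dx.
Step 4. Evaluate the standard form: now 5*log(x - 4) - 2*log(x + 4) + 4*atan(x/3)/3.
Answer: 5*log(x - 4) - 2*log(x + 4) + 4*atan(x/3)/3.


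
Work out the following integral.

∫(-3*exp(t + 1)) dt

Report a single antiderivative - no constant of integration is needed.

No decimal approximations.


Answer: -3*exp(t + 1).


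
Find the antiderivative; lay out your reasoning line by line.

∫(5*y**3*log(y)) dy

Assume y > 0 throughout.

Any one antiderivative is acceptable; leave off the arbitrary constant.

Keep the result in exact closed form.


Step 1. Integrate ∫(5*y**3*log(y)) dy by parts with u = log(y), dv = (5*y**3) dy, so v = 5*y**4/4 [assuming y > 0]: now 5*y**4*log(y)/4 + ∫(-5*y**3/4) dy.
Step 2. Evaluate the standard form: now 5*y**4*log(y)/4 - 5*y**4/16.
Answer: 5*y**4*log(y)/4 - 5*y**4/16.


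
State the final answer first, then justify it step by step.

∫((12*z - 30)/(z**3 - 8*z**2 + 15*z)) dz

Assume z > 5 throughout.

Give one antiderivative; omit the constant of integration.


The answer is -2*log(z) + 3*log(z - 5) - log(z - 3).
Step 1. Decompose ∫((12*z - 30)/(z**3 - 8*z**2 + 15*z)) dz by partial fractions, (12*z - 30)/(z**3 - 8*z**2 + 15*z) = -1/(z - 3) + 3/(z - 5) - 2/z: now ∫(-2/z) dz + ∫(3/(z - 5)) dz + ∫(-1/(z - 3)) dz.
Step 2. Evaluate the standard form [assuming z > 0]: now -2*log(z) + ∫(3/(z - 5)) dz + ∫(-1/(z - 3)) dz.
Step 3. Evaluate the standard form [assuming z > 5]: now -2*log(z) + 3*log(z - 5) + ∫(-1/(z - 3)) dz.
Step 4. Evaluate the standard form [assuming z > 3]: now -2*log(z) + 3*log(z - 5) - log(z - 3).
Answer: -2*log(z) + 3*log(z - 5) - log(z - 3).


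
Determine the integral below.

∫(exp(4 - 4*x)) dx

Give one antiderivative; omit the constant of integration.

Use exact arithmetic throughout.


Answer: -exp(4 - 4*x)/4.


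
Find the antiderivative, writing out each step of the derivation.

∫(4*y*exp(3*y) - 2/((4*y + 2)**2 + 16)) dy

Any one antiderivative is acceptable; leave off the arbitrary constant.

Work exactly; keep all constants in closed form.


Step 1. Rewrite: now ∫(4*y*exp(3*y)) dy + ∫(-2/((4*y + 2)**2 + 16)) dy.
Step 2. Integrate ∫(4*y*exp(3*y)) dy by parts with u = y, dv = (4*exp(3*y)) dy, so v = 4*exp(3*y)/3: now 4*y*exp(3*y)/3 + ∫(-2/((4*y + 2)**2 + 16)) dy + ∫(-4*exp(3*y)/3) dy.
Step 3. Evaluate the standard form: now 4*y*exp(3*y)/3 - 4*exp(3*y)/9 + ∫(-2/((4*y + 2)**2 + 16)) dy.
Step 4. Substitute u = 4*y + 2, turning ∫(-2/((4*y + 2)**2 + 16)) dy into ∫(-1/(2*(u**2 + 16))) du: now 4*y*exp(3*y)/3 - 4*exp(3*y)/9 + ∫(-1/(2*(u**2 + 16))) du.
Step 5. Evaluate the standard form: now 4*y*exp(3*y)/3 - 4*exp(3*y)/9 - atan(u/4)/8.
Step 6. Substitute back u = 4*y + 2: now 4*y*exp(3*y)/3 - 4*exp(3*y)/9 - atan(y + 1/2)/8.
Answer: 4*y*exp(3*y)/3 - 4*exp(3*y)/9 - atan(y + 1/2)/8.


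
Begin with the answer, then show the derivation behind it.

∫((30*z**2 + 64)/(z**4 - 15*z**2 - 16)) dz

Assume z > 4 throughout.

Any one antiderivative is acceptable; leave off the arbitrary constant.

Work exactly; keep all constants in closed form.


The answer is 4*log(z - 4) - 4*log(z + 4) - 2*atan(z).
Step 1. Decompose ∫((30*z**2 + 64)/(z**4 - 15*z**2 - 16)) dz by partial fractions, (30*z**2 + 64)/(z**4 - 15*z**2 - 16) = -2/(z**2 + 1) - 4/(z + 4) + 4/(z - 4): now ∫(4/(z - 4)) dz + ∫(-4/(z + 4)) dz + ∫(-2/(z**2 + 1)) dz.
Step 2. Evaluate the standard form [assuming z > -4]: now -4*log(z + 4) + ∫(4/(z - 4)) dz + ∫(-2/(z**2 + 1)) dz.
Step 3. Evaluate the standard form [assuming z > 4]: now 4*log(z - 4) - 4*log(z + 4) + ∫(-2/(z**2 + 1)) dz.
Step 4. Evaluate the standard form: now 4*log(z - 4) - 4*log(z + 4) - 2*atan(z).
Answer: 4*log(z - 4) - 4*log(z + 4) - 2*atan(z).


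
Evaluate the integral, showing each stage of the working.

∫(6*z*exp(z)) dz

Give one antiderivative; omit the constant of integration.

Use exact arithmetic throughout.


Step 1. Integrate ∫(6*z*exp(z)) dz by parts with u = z, dv = (6*exp(z)) dz, so v = 6*exp(z): now 6*z*exp(z) + ∫(-6*exp(z)) dz.
Step 2. Evaluate the standard form: now 6*z*exp(z) - 6*exp(z).
Answer: 6*z*exp(z) - 6*exp(z).


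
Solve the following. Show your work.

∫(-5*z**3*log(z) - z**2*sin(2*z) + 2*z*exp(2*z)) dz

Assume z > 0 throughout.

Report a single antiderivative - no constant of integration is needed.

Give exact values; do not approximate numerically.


Step 1. Rewrite: now ∫(2*z*exp(2*z)) dz + ∫(-z**2*sin(2*z)) dz + ∫(-5*z**3*log(z)) dz.
Step 2. Integrate ∫(2*z*exp(2*z)) dz by parts with u = z, dv = (2*exp(2*z)) dz, so v = exp(2*z): now z*exp(2*z) + ∫(-z**2*sin(2*z)) dz + ∫(-5*z**3*log(z)) dz + ∫(-exp(2*z)) dz.
Step 3. Evaluate the standard form: now z*exp(2*z) - exp(2*z)/2 + ∫(-z**2*sin(2*z)) dz + ∫(-5*z**3*log(z)) dz.
Step 4. Integrate ∫(-z**2*sin(2*z)) dz by parts with u = z**2, dv = (-sin(2*z)) dz, so v = cos(2*z)/2: now z**2*cos(2*z)/2 + z*exp(2*z) - exp(2*z)/2 + ∫(-z*cos(2*z)) dz + ∫(-5*z**3*log(z)) dz.
Step 5. Integrate ∫(-z*cos(2*z)) dz by parts with u = z, dv = (-cos(2*z)) dz, so v = -sin(2*z)/2: now z**2*cos(2*z)/2 + z*exp(2*z) - z*sin(2*z)/2 - exp(2*z)/2 + ∫(-5*z**3*log(z)) dz + ∫(sin(2*z)/2) dz.
Step 6. Evaluate the standard form: now z**2*cos(2*z)/2 + z*exp(2*z) - z*sin(2*z)/2 - exp(2*z)/2 - cos(2*z)/4 + ∫(-5*z**3*log(z)) dz.
Step 7. Integrate ∫(-5*z**3*log(z)) dz by parts with u = log(z), dv = (-5*z**3) dz, so v = -5*z**4/4 [assuming z > 0]: now -5*z**4*log(z)/4 + z**2*cos(2*z)/2 + z*exp(2*z) - z*sin(2*z)/2 - exp(2*z)/2 - cos(2*z)/4 + ∫(5*z**3/4) dz.
Step 8. Evaluate the standard form: now -5*z**4*log(z)/4 + 5*z**4/16 + z**2*cos(2*z)/2 + z*exp(2*z) - z*sin(2*z)/2 - exp(2*z)/2 - cos(2*z)/4.
Answer: -5*z**4*log(z)/4 + 5*z**4/16 + z**2*cos(2*z)/2 + z*exp(2*z) - z*sin(2*z)/2 - exp(2*z)/2 - cos(2*z)/4.


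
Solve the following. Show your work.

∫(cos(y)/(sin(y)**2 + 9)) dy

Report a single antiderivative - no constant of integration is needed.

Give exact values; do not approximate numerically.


Step 1. Substitute u = sin(y), turning ∫(cos(y)/(sin(y)**2 + 9)) dy into ∫(1/(u**2 + 9)) du: now ∫(1/(u**2 + 9)) du.
Step 2. Evaluate the standard form: now atan(u/3)/3.
Step 3. Substitute back u = sin(y): now atan(sin(y)/3)/3.
Answer: atan(sin(y)/3)/3.


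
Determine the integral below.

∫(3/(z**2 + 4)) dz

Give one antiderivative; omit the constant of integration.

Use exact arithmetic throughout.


Answer: 3*atan(z/2)/2.


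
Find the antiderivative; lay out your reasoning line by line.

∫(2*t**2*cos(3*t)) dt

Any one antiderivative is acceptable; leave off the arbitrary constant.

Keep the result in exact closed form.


Step 1. Integrate ∫(2*t**2*cos(3*t)) dt by parts with u = t**2, dv = (2*cos(3*t)) dt, so v = 2*sin(3*t)/3: now 2*t**2*sin(3*t)/3 + ∫(-4*t*sin(3*t)/3) dt.
Step 2. Integrate ∫(-4*t*sin(3*t)/3) dt by parts with u = t, dv = (-4*sin(3*t)/3) dt, so v = 4*cos(3*t)/9: now 2*t**2*sin(3*t)/3 + 4*t*cos(3*t)/9 + ∫(-4*cos(3*t)/9) dt.
Step 3. Evaluate the standard form: now 2*t**2*sin(3*t)/3 + 4*t*cos(3*t)/9 - 4*sin(3*t)/27.
Answer: 2*t**2*sin(3*t)/3 + 4*t*cos(3*t)/9 - 4*sin(3*t)/27.


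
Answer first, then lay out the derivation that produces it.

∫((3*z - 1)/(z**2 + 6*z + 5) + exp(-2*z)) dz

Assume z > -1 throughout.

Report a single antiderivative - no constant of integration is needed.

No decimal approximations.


The answer is -log(z + 1) + 4*log(z + 5) - exp(-2*z)/2.
Step 1. Rewrite: now ∫((3*z - 1)/(z**2 + 6*z + 5)) dz + ∫(exp(-2*z)) dz.
Step 2. Decompose ∫((3*z - 1)/(z**2 + 6*z + 5)) dz by partial fractions, (3*z - 1)/(z**2 + 6*z + 5) = 4/(z + 5) - 1/(z + 1): now ∫(-1/(z + 1)) dz + ∫(4/(z + 5)) dz + ∫(exp(-2*z)) dz.
Step 3. Evaluate the standard form [assuming z > -1]: now -log(z + 1) + ∫(4/(z + 5)) dz + ∫(exp(-2*z)) dz.
Step 4. Evaluate the standard form [assuming z > -5]: now -log(z + 1) + 4*log(z + 5) + ∫(exp(-2*z)) dz.
Step 5. Evaluate the standard form: now -log(z + 1) + 4*log(z + 5) - exp(-2*z)/2.
Answer: -log(z + 1) + 4*log(z + 5) - exp(-2*z)/2.


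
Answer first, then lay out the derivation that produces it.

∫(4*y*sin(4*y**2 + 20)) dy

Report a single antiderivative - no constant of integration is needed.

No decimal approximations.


The answer is -cos(4*y**2 + 20)/2.
Step 1. Substitute u = y**2 + 5, turning ∫(4*y*sin(4*y**2 + 20)) dy into ∫(2*sin(4*u)) du: now ∫(2*sin(4*u)) du.
Step 2. Evaluate the standard form: now -cos(4*u)/2.
Step 3. Substitute back u = y**2 + 5: now -cos(4*y**2 + 20)/2.
Answer: -cos(4*y**2 + 20)/2.


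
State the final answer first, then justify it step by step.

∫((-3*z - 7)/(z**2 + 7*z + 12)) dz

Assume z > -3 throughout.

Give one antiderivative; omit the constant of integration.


The answer is 2*log(z + 3) - 5*log(z + 4).
Step 1. Decompose ∫((-3*z - 7)/(z**2 + 7*z + 12)) dz by partial fractions, (-3*z - 7)/(z**2 + 7*z + 12) = -5/(z + 4) + 2/(z + 3): now ∫(2/(z + 3)) dz + ∫(-5/(z + 4)) dz.
Step 2. Evaluate the standard form [assuming z > -3]: now 2*log(z + 3) + ∫(-5/(z + 4)) dz.
Step 3. Evaluate the standard form [assuming z > -4]: now 2*log(z + 3) - 5*log(z + 4).
Answer: 2*log(z + 3) - 5*log(z + 4).


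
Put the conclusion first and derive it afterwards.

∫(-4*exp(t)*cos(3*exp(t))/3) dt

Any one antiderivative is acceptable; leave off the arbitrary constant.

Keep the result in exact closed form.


The answer is -4*sin(3*exp(t))/9.
Step 1. Substitute u = exp(t), turning ∫(-4*exp(t)*cos(3*exp(t))/3) dt into ∫(-4*cos(3*u)/3) du: now ∫(-4*cos(3*u)/3) du.
Step 2. Evaluate the standard form: now -4*sin(3*u)/9.
Step 3. Substitute back u = exp(t): now -4*sin(3*exp(t))/9.
Answer: -4*sin(3*exp(t))/9.


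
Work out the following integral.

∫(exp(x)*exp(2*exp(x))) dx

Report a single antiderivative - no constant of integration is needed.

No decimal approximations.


Answer: exp(2*exp(x))/2.


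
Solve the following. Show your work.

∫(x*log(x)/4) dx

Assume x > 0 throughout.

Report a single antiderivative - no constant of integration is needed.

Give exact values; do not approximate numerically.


Step 1. Integrate ∫(x*log(x)/4) dx by parts with u = log(x), dv = (x/4) dx, so v = x**2/8 [assuming x > 0]: now x**2*log(x)/8 + ∫(-x/8) dx.
Step 2. Evaluate the standard form: now x**2*log(x)/8 - x**2/16.
Answer: x**2*log(x)/8 - x**2/16.


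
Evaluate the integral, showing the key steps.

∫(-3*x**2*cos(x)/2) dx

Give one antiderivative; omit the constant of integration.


Step 1. Integrate ∫(-3*x**2*cos(x)/2) dx by parts with u = x**2, dv = (-3*cos(x)/2) dx, so v = -3*sin(x)/2: now -3*x**2*sin(x)/2 + ∫(3*x*sin(x)) dx.
Step 2. Integrate ∫(3*x*sin(x)) dx by parts with u = x, dv = (3*sin(x)) dx, so v = -3*cos(x): now -3*x**2*sin(x)/2 - 3*x*cos(x) + ∫(3*cos(x)) dx.
Step 3. Evaluate the standard form: now -3*x**2*sin(x)/2 - 3*x*cos(x) + 3*sin(x).
Answer: -3*x**2*sin(x)/2 - 3*x*cos(x) + 3*sin(x).


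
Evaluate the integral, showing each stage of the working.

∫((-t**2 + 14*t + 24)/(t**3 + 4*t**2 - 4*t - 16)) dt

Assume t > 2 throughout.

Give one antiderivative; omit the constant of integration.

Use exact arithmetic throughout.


Step 1. Decompose ∫((-t**2 + 14*t + 24)/(t**3 + 4*t**2 - 4*t - 16)) dt by partial fractions, (-t**2 + 14*t + 24)/(t**3 + 4*t**2 - 4*t - 16) = -4/(t + 4) + 1/(t + 2) + 2/(t - 2): now ∫(2/(t - 2)) dt + ∫(1/(t + 2)) dt + ∫(-4/(t + 4)) dt.
Step 2. Evaluate the standard form [assuming t > 2]: now 2*log(t - 2) + ∫(1/(t + 2)) dt + ∫(-4/(t + 4)) dt.
Step 3. Evaluate the standard form [assuming t > -2]: now 2*log(t - 2) + log(t + 2) + ∫(-4/(t + 4)) dt.
Step 4. Evaluate the standard form [assuming t > -4]: now 2*log(t - 2) + log(t + 2) - 4*log(t + 4).
Answer: 2*log(t - 2) + log(t + 2) - 4*log(t + 4).


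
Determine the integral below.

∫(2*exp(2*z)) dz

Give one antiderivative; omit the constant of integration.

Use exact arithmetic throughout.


Answer: exp(2*z).


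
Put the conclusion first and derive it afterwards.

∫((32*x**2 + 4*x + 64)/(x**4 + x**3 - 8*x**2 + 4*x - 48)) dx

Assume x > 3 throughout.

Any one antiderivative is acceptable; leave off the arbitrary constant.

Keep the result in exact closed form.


The answer is 4*log(x - 3) - 4*log(x + 4) + 2*atan(x/2).
Step 1. Decompose ∫((32*x**2 + 4*x + 64)/(x**4 + x**3 - 8*x**2 + 4*x - 48)) dx by partial fractions, (32*x**2 + 4*x + 64)/(x**4 + x**3 - 8*x**2 + 4*x - 48) = 4/(x**2 + 4) - 4/(x + 4) + 4/(x - 3): now ∫(4/(x - 3)) dx + ∫(-4/(x + 4)) dx + ∫(4/(x**2 + 4)) dx.
Step 2. Evaluate the standard form [assuming x > 3]: now 4*log(x - 3) + ∫(-4/(x + 4)) dx + ∫(4/(x**2 + 4)) dx.
Step 3. Evaluate the standard form [assuming x > -4]: now 4*log(x - 3) - 4*log(x + 4) + ∫(4/(x**2 + 4)) dx.
Step 4. Evaluate the standard form: now 4*log(x - 3) - 4*log(x + 4) + 2*atan(x/2).
Answer: 4*log(x - 3) - 4*log(x + 4) + 2*atan(x/2).


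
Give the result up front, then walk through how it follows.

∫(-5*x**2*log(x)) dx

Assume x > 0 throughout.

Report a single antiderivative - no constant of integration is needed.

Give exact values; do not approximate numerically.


The answer is -5*x**3*log(x)/3 + 5*x**3/9.
Step 1. Integrate ∫(-5*x**2*log(x)) dx by parts with u = log(x), dv = (-5*x**2) dx, so v = -5*x**3/3 [assuming x > 0]: now -5*x**3*log(x)/3 + ∫(5*x**2/3) dx.
Step 2. Evaluate the standard form: now -5*x**3*log(x)/3 + 5*x**3/9.
Answer: -5*x**3*log(x)/3 + 5*x**3/9.


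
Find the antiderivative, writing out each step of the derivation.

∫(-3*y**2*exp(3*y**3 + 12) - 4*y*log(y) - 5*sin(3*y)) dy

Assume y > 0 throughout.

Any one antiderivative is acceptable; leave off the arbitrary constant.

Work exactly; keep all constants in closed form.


Step 1. Rewrite: now ∫(-4*y*log(y)) dy + ∫(-3*y**2*exp(3*y**3 + 12)) dy + ∫(-5*sin(3*y)) dy.
Step 2. Substitute u = y**3 + 4, turning ∫(-3*y**2*exp(3*y**3 + 12)) dy into ∫(-exp(3*u)) du: now ∫(-4*y*log(y)) dy + ∫(-exp(3*u)) du + ∫(-5*sin(3*y)) dy.
Step 3. Evaluate the standard form: now -exp(3*u)/3 + ∫(-4*y*log(y)) dy + ∫(-5*sin(3*y)) dy.
Step 4. Substitute back u = y**3 + 4: now -exp(3*y**3 + 12)/3 + ∫(-4*y*log(y)) dy + ∫(-5*sin(3*y)) dy.
Step 5. Integrate ∫(-4*y*log(y)) dy by parts with u = log(y), dv = (-4*y) dy, so v = -2*y**2 [assuming y > 0]: now -2*y**2*log(y) - exp(3*y**3 + 12)/3 + ∫(2*y) dy + ∫(-5*sin(3*y)) dy.
Step 6. Evaluate the standard form: now -2*y**2*log(y) + y**2 - exp(3*y**3 + 12)/3 + ∫(-5*sin(3*y)) dy.
Step 7. Evaluate the standard form: now -2*y**2*log(y) + y**2 - exp(3*y**3 + 12)/3 + 5*cos(3*y)/3.
Answer: -2*y**2*log(y) + y**2 - exp(3*y**3 + 12)/3 + 5*cos(3*y)/3.


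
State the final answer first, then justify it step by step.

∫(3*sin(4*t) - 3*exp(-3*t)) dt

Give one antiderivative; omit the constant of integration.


The answer is -3*cos(4*t)/4 + exp(-3*t).
Step 1. Rewrite: now ∫(-3*exp(-3*t)) dt + ∫(3*sin(4*t)) dt.
Step 2. Evaluate the standard form: now ∫(3*sin(4*t)) dt + exp(-3*t).
Step 3. Evaluate the standard form: now -3*cos(4*t)/4 + exp(-3*t).
Answer: -3*cos(4*t)/4 + exp(-3*t).


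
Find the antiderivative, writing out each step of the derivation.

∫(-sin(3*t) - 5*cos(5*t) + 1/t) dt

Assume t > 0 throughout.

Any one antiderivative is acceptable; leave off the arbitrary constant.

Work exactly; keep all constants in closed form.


Step 1. Rewrite: now ∫(1/t) dt + ∫(-sin(3*t)) dt + ∫(-5*cos(5*t)) dt.
Step 2. Evaluate the standard form [assuming t > 0]: now log(t) + ∫(-sin(3*t)) dt + ∫(-5*cos(5*t)) dt.
Step 3. Evaluate the standard form: now log(t) + cos(3*t)/3 + ∫(-5*cos(5*t)) dt.
Step 4. Evaluate the standard form: now log(t) - sin(5*t) + cos(3*t)/3.
Answer: log(t) - sin(5*t) + cos(3*t)/3.


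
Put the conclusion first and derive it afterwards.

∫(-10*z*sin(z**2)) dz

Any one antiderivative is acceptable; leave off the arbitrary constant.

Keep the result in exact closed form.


The answer is 5*cos(z**2).
Step 1. Substitute u = z**2, turning ∫(-10*z*sin(z**2)) dz into ∫(-5*sin(u)) du: now ∫(-5*sin(u)) du.
Step 2. Evaluate the standard form: now 5*cos(u).
Step 3. Substitute back u = z**2: now 5*cos(z**2).
Answer: 5*cos(z**2).


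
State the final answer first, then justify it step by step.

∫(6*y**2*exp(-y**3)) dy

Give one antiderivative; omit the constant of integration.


The answer is -2*exp(-y**3).
Step 1. Substitute u = y**3, turning ∫(6*y**2*exp(-y**3)) dy into ∫(2*exp(-u)) du: now ∫(2*exp(-u)) du.
Step 2. Evaluate the standard form: now -2*exp(-u).
Step 3. Substitute back u = y**3: now -2*exp(-y**3).
Answer: -2*exp(-y**3).


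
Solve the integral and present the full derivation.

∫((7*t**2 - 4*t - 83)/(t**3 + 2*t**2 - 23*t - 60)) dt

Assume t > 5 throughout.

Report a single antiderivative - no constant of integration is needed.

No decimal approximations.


Step 1. Decompose ∫((7*t**2 - 4*t - 83)/(t**3 + 2*t**2 - 23*t - 60)) dt by partial fractions, (7*t**2 - 4*t - 83)/(t**3 + 2*t**2 - 23*t - 60) = 5/(t + 4) + 1/(t + 3) + 1/(t - 5): now ∫(1/(t - 5)) dt + ∫(1/(t + 3)) dt + ∫(5/(t + 4)) dt.
Step 2. Evaluate the standard form [assuming t > 5]: now log(t - 5) + ∫(1/(t + 3)) dt + ∫(5/(t + 4)) dt.
Step 3. Evaluate the standard form [assuming t > -4]: now log(t - 5) + 5*log(t + 4) + ∫(1/(t + 3)) dt.
Step 4. Evaluate the standard form [assuming t > -3]: now log(t - 5) + log(t + 3) + 5*log(t + 4).
Answer: log(t - 5) + log(t + 3) + 5*log(t + 4).


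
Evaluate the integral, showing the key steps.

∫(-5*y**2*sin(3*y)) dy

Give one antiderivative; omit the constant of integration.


Step 1. Integrate ∫(-5*y**2*sin(3*y)) dy by parts with u = y**2, dv = (-5*sin(3*y)) dy, so v = 5*cos(3*y)/3: now 5*y**2*cos(3*y)/3 + ∫(-10*y*cos(3*y)/3) dy.
Step 2. Integrate ∫(-10*y*cos(3*y)/3) dy by parts with u = y, dv = (-10*cos(3*y)/3) dy, so v = -10*sin(3*y)/9: now 5*y**2*cos(3*y)/3 - 10*y*sin(3*y)/9 + ∫(10*sin(3*y)/9) dy.
Step 3. Evaluate the standard form: now 5*y**2*cos(3*y)/3 - 10*y*sin(3*y)/9 - 10*cos(3*y)/27.
Answer: 5*y**2*cos(3*y)/3 - 10*y*sin(3*y)/9 - 10*cos(3*y)/27.


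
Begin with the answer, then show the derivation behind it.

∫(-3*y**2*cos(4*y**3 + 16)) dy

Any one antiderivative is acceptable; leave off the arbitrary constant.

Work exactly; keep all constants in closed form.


The answer is -sin(4*y**3 + 16)/4.
Step 1. Substitute u = y**3 + 4, turning ∫(-3*y**2*cos(4*y**3 + 16)) dy into ∫(-cos(4*u)) du: now ∫(-cos(4*u)) du.
Step 2. Evaluate the standard form: now -sin(4*u)/4.
Step 3. Substitute back u = y**3 + 4: now -sin(4*y**3 + 16)/4.
Answer: -sin(4*y**3 + 16)/4.


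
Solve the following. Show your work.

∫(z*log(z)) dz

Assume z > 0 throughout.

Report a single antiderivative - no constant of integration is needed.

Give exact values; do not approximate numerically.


Step 1. Integrate ∫(z*log(z)) dz by parts with u = log(z), dv = (z) dz, so v = z**2/2 [assuming z > 0]: now z**2*log(z)/2 + ∫(-z/2) dz.
Step 2. Evaluate the standard form: now z**2*log(z)/2 - z**2/4.
Answer: z**2*log(z)/2 - z**2/4.


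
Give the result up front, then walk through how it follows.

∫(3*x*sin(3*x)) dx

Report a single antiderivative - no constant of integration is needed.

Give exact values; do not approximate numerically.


The answer is -x*cos(3*x) + sin(3*x)/3.
Step 1. Integrate ∫(3*x*sin(3*x)) dx by parts with u = x, dv = (3*sin(3*x)) dx, so v = -cos(3*x): now -x*cos(3*x) + ∫(cos(3*x)) dx.
Step 2. Evaluate the standard form: now -x*cos(3*x) + sin(3*x)/3.
Answer: -x*cos(3*x) + sin(3*x)/3.


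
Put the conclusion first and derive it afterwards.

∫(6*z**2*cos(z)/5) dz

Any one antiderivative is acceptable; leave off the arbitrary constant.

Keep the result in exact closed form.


The answer is 6*z**2*sin(z)/5 + 12*z*cos(z)/5 - 12*sin(z)/5.
Step 1. Integrate ∫(6*z**2*cos(z)/5) dz by parts with u = z**2, dv = (6*cos(z)/5) dz, so v = 6*sin(z)/5: now 6*z**2*sin(z)/5 + ∫(-12*z*sin(z)/5) dz.
Step 2. Integrate ∫(-12*z*sin(z)/5) dz by parts with u = z, dv = (-12*sin(z)/5) dz, so v = 12*cos(z)/5: now 6*z**2*sin(z)/5 + 12*z*cos(z)/5 + ∫(-12*cos(z)/5) dz.
Step 3. Evaluate the standard form: now 6*z**2*sin(z)/5 + 12*z*cos(z)/5 - 12*sin(z)/5.
Answer: 6*z**2*sin(z)/5 + 12*z*cos(z)/5 - 12*sin(z)/5.


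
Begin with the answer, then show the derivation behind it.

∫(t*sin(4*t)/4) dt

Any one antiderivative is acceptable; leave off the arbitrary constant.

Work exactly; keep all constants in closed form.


The answer is -t*cos(4*t)/16 + sin(4*t)/64.
Step 1. Integrate ∫(t*sin(4*t)/4) dt by parts with u = t, dv = (sin(4*t)/4) dt, so v = -cos(4*t)/16: now -t*cos(4*t)/16 + ∫(cos(4*t)/16) dt.
Step 2. Evaluate the standard form: now -t*cos(4*t)/16 + sin(4*t)/64.
Answer: -t*cos(4*t)/16 + sin(4*t)/64.


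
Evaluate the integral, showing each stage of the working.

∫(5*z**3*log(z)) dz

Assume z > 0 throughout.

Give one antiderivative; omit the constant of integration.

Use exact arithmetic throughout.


Step 1. Integrate ∫(5*z**3*log(z)) dz by parts with u = log(z), dv = (5*z**3) dz, so v = 5*z**4/4 [assuming z > 0]: now 5*z**4*log(z)/4 + ∫(-5*z**3/4) dz.
Step 2. Evaluate the standard form: now 5*z**4*log(z)/4 - 5*z**4/16.
Answer: 5*z**4*log(z)/4 - 5*z**4/16.


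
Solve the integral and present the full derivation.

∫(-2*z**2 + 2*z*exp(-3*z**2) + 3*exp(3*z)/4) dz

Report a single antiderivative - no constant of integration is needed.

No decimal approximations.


Step 1. Rewrite: now ∫(-2*z**2) dz + ∫(2*z*exp(-3*z**2)) dz + ∫(3*exp(3*z)/4) dz.
Step 2. Evaluate the standard form: now -2*z**3/3 + ∫(2*z*exp(-3*z**2)) dz + ∫(3*exp(3*z)/4) dz.
Step 3. Substitute u = z**2, turning ∫(2*z*exp(-3*z**2)) dz into ∫(exp(-3*u)) du: now -2*z**3/3 + ∫(exp(-3*u)) du + ∫(3*exp(3*z)/4) dz.
Step 4. Evaluate the standard form: now -2*z**3/3 + ∫(3*exp(3*z)/4) dz - exp(-3*u)/3.
Step 5. Substitute back u = z**2: now -2*z**3/3 + ∫(3*exp(3*z)/4) dz - exp(-3*z**2)/3.
Step 6. Evaluate the standard form: now -2*z**3/3 + exp(3*z)/4 - exp(-3*z**2)/3.
Answer: -2*z**3/3 + exp(3*z)/4 - exp(-3*z**2)/3.


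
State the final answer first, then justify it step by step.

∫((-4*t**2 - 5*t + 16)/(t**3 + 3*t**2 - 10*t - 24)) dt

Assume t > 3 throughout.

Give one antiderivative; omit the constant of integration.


The answer is -log(t - 3) - log(t + 2) - 2*log(t + 4).
Step 1. Decompose ∫((-4*t**2 - 5*t + 16)/(t**3 + 3*t**2 - 10*t - 24)) dt by partial fractions, (-4*t**2 - 5*t + 16)/(t**3 + 3*t**2 - 10*t - 24) = -2/(t + 4) - 1/(t + 2) - 1/(t - 3): now ∫(-1/(t - 3)) dt + ∫(-1/(t + 2)) dt + ∫(-2/(t + 4)) dt.
Step 2. Evaluate the standard form [assuming t > -4]: now -2*log(t + 4) + ∫(-1/(t - 3)) dt + ∫(-1/(t + 2)) dt.
Step 3. Evaluate the standard form [assuming t > 3]: now -log(t - 3) - 2*log(t + 4) + ∫(-1/(t + 2)) dt.
Step 4. Evaluate the standard form [assuming t > -2]: now -log(t - 3) - log(t + 2) - 2*log(t + 4).
Answer: -log(t - 3) - log(t + 2) - 2*log(t + 4).


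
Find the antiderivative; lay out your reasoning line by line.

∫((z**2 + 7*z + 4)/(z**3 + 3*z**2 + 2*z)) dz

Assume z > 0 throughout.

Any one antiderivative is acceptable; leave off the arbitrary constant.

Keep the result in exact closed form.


Step 1. Decompose ∫((z**2 + 7*z + 4)/(z**3 + 3*z**2 + 2*z)) dz by partial fractions, (z**2 + 7*z + 4)/(z**3 + 3*z**2 + 2*z) = -3/(z + 2) + 2/(z + 1) + 2/z: now ∫(2/z) dz + ∫(2/(z + 1)) dz + ∫(-3/(z + 2)) dz.
Step 2. Evaluate the standard form [assuming z > -2]: now -3*log(z + 2) + ∫(2/z) dz + ∫(2/(z + 1)) dz.
Step 3. Evaluate the standard form [assuming z > 0]: now 2*log(z) - 3*log(z + 2) + ∫(2/(z + 1)) dz.
Step 4. Evaluate the standard form [assuming z > -1]: now 2*log(z) + 2*log(z + 1) - 3*log(z + 2).
Answer: 2*log(z) + 2*log(z + 1) - 3*log(z + 2).


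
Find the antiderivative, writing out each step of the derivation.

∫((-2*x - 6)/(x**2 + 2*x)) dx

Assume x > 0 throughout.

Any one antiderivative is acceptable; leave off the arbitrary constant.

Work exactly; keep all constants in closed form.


Step 1. Decompose ∫((-2*x - 6)/(x**2 + 2*x)) dx by partial fractions, (-2*x - 6)/(x**2 + 2*x) = 1/(x + 2) - 3/x: now ∫(-3/x) dx + ∫(1/(x + 2)) dx.
Step 2. Evaluate the standard form [assuming x > -2]: now log(x + 2) + ∫(-3/x) dx.
Step 3. Evaluate the standard form [assuming x > 0]: now -3*log(x) + log(x + 2).
Answer: -3*log(x) + log(x + 2).


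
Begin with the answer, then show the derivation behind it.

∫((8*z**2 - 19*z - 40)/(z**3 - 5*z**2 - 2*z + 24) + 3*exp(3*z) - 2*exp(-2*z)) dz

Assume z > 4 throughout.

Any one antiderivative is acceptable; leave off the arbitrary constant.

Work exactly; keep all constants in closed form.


The answer is exp(3*z) + 2*log(z - 4) + 5*log(z - 3) + log(z + 2) + exp(-2*z).
Step 1. Rewrite: now ∫((8*z**2 - 19*z - 40)/(z**3 - 5*z**2 - 2*z + 24)) dz + ∫(-2*exp(-2*z)) dz + ∫(3*exp(3*z)) dz.
Step 2. Decompose ∫((8*z**2 - 19*z - 40)/(z**3 - 5*z**2 - 2*z + 24)) dz by partial fractions, (8*z**2 - 19*z - 40)/(z**3 - 5*z**2 - 2*z + 24) = 1/(z + 2) + 5/(z - 3) + 2/(z - 4): now ∫(2/(z - 4)) dz + ∫(5/(z - 3)) dz + ∫(1/(z + 2)) dz + ∫(-2*exp(-2*z)) dz + ∫(3*exp(3*z)) dz.
Step 3. Evaluate the standard form [assuming z > 4]: now 2*log(z - 4) + ∫(5/(z - 3)) dz + ∫(1/(z + 2)) dz + ∫(-2*exp(-2*z)) dz + ∫(3*exp(3*z)) dz.
Step 4. Evaluate the standard form [assuming z > 3]: now 2*log(z - 4) + 5*log(z - 3) + ∫(1/(z + 2)) dz + ∫(-2*exp(-2*z)) dz + ∫(3*exp(3*z)) dz.
Step 5. Evaluate the standard form [assuming z > -2]: now 2*log(z - 4) + 5*log(z - 3) + log(z + 2) + ∫(-2*exp(-2*z)) dz + ∫(3*exp(3*z)) dz.
Step 6. Evaluate the standard form: now 2*log(z - 4) + 5*log(z - 3) + log(z + 2) + ∫(3*exp(3*z)) dz + exp(-2*z).
Step 7. Evaluate the standard form: now exp(3*z) + 2*log(z - 4) + 5*log(z - 3) + log(z + 2) + exp(-2*z).
Answer: exp(3*z) + 2*log(z - 4) + 5*log(z - 3) + log(z + 2) + exp(-2*z).


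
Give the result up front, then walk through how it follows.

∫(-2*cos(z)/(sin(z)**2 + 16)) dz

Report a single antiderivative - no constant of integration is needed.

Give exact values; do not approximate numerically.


The answer is -atan(sin(z)/4)/2.
Step 1. Substitute u = sin(z), turning ∫(-2*cos(z)/(sin(z)**2 + 16)) dz into ∫(-2/(u**2 + 16)) du: now ∫(-2/(u**2 + 16)) du.
Step 2. Evaluate the standard form: now -atan(u/4)/2.
Step 3. Substitute back u = sin(z): now -atan(sin(z)/4)/2.
Answer: -atan(sin(z)/4)/2.


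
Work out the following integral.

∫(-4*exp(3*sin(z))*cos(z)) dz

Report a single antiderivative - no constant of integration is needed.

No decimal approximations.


Answer: -4*exp(3*sin(z))/3.


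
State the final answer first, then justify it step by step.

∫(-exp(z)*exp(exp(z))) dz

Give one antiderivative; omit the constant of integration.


The answer is -exp(exp(z)).
Step 1. Substitute u = exp(z), turning ∫(-exp(z)*exp(exp(z))) dz into ∫(-exp(u)) du: now ∫(-exp(u)) du.
Step 2. Evaluate the standard form: now -exp(u).
Step 3. Substitute back u = exp(z): now -exp(exp(z)).
Answer: -exp(exp(z)).


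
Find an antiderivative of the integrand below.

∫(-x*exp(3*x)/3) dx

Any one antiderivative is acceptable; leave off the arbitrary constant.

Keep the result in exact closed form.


Answer: -x*exp(3*x)/9 + exp(3*x)/27.


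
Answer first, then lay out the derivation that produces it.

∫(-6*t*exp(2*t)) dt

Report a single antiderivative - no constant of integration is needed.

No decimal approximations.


The answer is -3*t*exp(2*t) + 3*exp(2*t)/2.
Step 1. Integrate ∫(-6*t*exp(2*t)) dt by parts with u = t, dv = (-6*exp(2*t)) dt, so v = -3*exp(2*t): now -3*t*exp(2*t) + ∫(3*exp(2*t)) dt.
Step 2. Evaluate the standard form: now -3*t*exp(2*t) + 3*exp(2*t)/2.
Answer: -3*t*exp(2*t) + 3*exp(2*t)/2.


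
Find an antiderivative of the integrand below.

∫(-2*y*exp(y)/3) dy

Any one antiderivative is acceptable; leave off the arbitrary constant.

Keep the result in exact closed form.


Answer: -2*y*exp(y)/3 + 2*exp(y)/3.


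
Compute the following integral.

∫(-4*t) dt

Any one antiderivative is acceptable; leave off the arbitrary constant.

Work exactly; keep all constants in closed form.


Answer: -2*t**2.


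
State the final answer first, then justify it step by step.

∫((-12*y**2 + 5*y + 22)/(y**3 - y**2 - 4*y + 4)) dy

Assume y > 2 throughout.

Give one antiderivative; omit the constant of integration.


The answer is -4*log(y - 2) - 5*log(y - 1) - 3*log(y + 2).
Step 1. Decompose ∫((-12*y**2 + 5*y + 22)/(y**3 - y**2 - 4*y + 4)) dy by partial fractions, (-12*y**2 + 5*y + 22)/(y**3 - y**2 - 4*y + 4) = -3/(y + 2) - 5/(y - 1) - 4/(y - 2): now ∫(-4/(y - 2)) dy + ∫(-5/(y - 1)) dy + ∫(-3/(y + 2)) dy.
Step 2. Evaluate the standard form [assuming y > 2]: now -4*log(y - 2) + ∫(-5/(y - 1)) dy + ∫(-3/(y + 2)) dy.
Step 3. Evaluate the standard form [assuming y > -2]: now -4*log(y - 2) - 3*log(y + 2) + ∫(-5/(y - 1)) dy.
Step 4. Evaluate the standard form [assuming y > 1]: now -4*log(y - 2) - 5*log(y - 1) - 3*log(y + 2).
Answer: -4*log(y - 2) - 5*log(y - 1) - 3*log(y + 2).


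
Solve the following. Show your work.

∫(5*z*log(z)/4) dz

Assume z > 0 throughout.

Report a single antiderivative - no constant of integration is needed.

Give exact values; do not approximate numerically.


Step 1. Integrate ∫(5*z*log(z)/4) dz by parts with u = log(z), dv = (5*z/4) dz, so v = 5*z**2/8 [assuming z > 0]: now 5*z**2*log(z)/8 + ∫(-5*z/8) dz.
Step 2. Evaluate the standard form: now 5*z**2*log(z)/8 - 5*z**2/16.
Answer: 5*z**2*log(z)/8 - 5*z**2/16.


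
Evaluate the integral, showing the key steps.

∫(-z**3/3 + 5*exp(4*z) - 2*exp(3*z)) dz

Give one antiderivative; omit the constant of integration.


Step 1. Rewrite: now ∫(-z**3/3) dz + ∫(-2*exp(3*z)) dz + ∫(5*exp(4*z)) dz.
Step 2. Evaluate the standard form: now -2*exp(3*z)/3 + ∫(-z**3/3) dz + ∫(5*exp(4*z)) dz.
Step 3. Evaluate the standard form: now 5*exp(4*z)/4 - 2*exp(3*z)/3 + ∫(-z**3/3) dz.
Step 4. Evaluate the standard form: now -z**4/12 + 5*exp(4*z)/4 - 2*exp(3*z)/3.
Answer: -z**4/12 + 5*exp(4*z)/4 - 2*exp(3*z)/3.


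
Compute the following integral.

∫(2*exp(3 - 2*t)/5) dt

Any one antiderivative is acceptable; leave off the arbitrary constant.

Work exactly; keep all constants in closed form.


Answer: -exp(3 - 2*t)/5.


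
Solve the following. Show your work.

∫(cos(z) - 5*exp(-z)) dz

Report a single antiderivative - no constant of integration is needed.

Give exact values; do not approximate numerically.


Step 1. Rewrite: now ∫(-5*exp(-z)) dz + ∫(cos(z)) dz.
Step 2. Evaluate the standard form: now ∫(cos(z)) dz + 5*exp(-z).
Step 3. Evaluate the standard form: now sin(z) + 5*exp(-z).
Answer: sin(z) + 5*exp(-z).


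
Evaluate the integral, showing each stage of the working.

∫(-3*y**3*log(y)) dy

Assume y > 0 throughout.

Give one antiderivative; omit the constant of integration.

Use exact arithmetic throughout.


Step 1. Integrate ∫(-3*y**3*log(y)) dy by parts with u = log(y), dv = (-3*y**3) dy, so v = -3*y**4/4 [assuming y > 0]: now -3*y**4*log(y)/4 + ∫(3*y**3/4) dy.
Step 2. Evaluate the standard form: now -3*y**4*log(y)/4 + 3*y**4/16.
Answer: -3*y**4*log(y)/4 + 3*y**4/16.


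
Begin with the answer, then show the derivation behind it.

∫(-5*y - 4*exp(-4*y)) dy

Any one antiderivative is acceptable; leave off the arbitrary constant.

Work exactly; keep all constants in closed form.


The answer is -5*y**2/2 + exp(-4*y).
Step 1. Rewrite: now ∫(-5*y) dy + ∫(-4*exp(-4*y)) dy.
Step 2. Evaluate the standard form: now -5*y**2/2 + ∫(-4*exp(-4*y)) dy.
Step 3. Evaluate the standard form: now -5*y**2/2 + exp(-4*y).
Answer: -5*y**2/2 + exp(-4*y).


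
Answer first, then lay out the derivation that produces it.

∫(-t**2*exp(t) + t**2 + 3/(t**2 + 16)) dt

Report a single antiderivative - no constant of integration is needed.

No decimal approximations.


The answer is t**3/3 - t**2*exp(t) + 2*t*exp(t) - 2*exp(t) + 3*atan(t/4)/4.
Step 1. Rewrite: now ∫(t**2) dt + ∫(-t**2*exp(t)) dt + ∫(3/(t**2 + 16)) dt.
Step 2. Integrate ∫(-t**2*exp(t)) dt by parts with u = t**2, dv = (-exp(t)) dt, so v = -exp(t): now -t**2*exp(t) + ∫(t**2) dt + ∫(2*t*exp(t)) dt + ∫(3/(t**2 + 16)) dt.
Step 3. Integrate ∫(2*t*exp(t)) dt by parts with u = t, dv = (2*exp(t)) dt, so v = 2*exp(t): now -t**2*exp(t) + 2*t*exp(t) + ∫(t**2) dt + ∫(3/(t**2 + 16)) dt + ∫(-2*exp(t)) dt.
Step 4. Evaluate the standard form: now -t**2*exp(t) + 2*t*exp(t) - 2*exp(t) + ∫(t**2) dt + ∫(3/(t**2 + 16)) dt.
Step 5. Evaluate the standard form: now -t**2*exp(t) + 2*t*exp(t) - 2*exp(t) + 3*atan(t/4)/4 + ∫(t**2) dt.
Step 6. Evaluate the standard form: now t**3/3 - t**2*exp(t) + 2*t*exp(t) - 2*exp(t) + 3*atan(t/4)/4.
Answer: t**3/3 - t**2*exp(t) + 2*t*exp(t) - 2*exp(t) + 3*atan(t/4)/4.


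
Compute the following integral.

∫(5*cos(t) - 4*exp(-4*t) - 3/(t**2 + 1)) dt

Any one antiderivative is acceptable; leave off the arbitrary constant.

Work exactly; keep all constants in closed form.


Answer: 5*sin(t) - 3*atan(t) + exp(-4*t).


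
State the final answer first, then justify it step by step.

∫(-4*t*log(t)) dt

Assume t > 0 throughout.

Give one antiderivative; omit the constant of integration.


The answer is -2*t**2*log(t) + t**2.
Step 1. Integrate ∫(-4*t*log(t)) dt by parts with u = log(t), dv = (-4*t) dt, so v = -2*t**2 [assuming t > 0]: now -2*t**2*log(t) + ∫(2*t) dt.
Step 2. Evaluate the standard form: now -2*t**2*log(t) + t**2.
Answer: -2*t**2*log(t) + t**2.


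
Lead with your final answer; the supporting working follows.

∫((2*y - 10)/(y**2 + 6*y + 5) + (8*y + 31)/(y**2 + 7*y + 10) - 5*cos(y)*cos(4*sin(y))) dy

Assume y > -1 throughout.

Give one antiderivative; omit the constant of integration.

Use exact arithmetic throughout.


The answer is -3*log(y + 1) + 5*log(y + 2) + 8*log(y + 5) - 5*sin(4*sin(y))/4.
Step 1. Rewrite: now ∫((2*y - 10)/(y**2 + 6*y + 5)) dy + ∫((8*y + 31)/(y**2 + 7*y + 10)) dy + ∫(-5*cos(y)*cos(4*sin(y))) dy.
Step 2. Substitute u = sin(y), turning ∫(-5*cos(y)*cos(4*sin(y))) dy into ∫(-5*cos(4*u)) du: now ∫((2*y - 10)/(y**2 + 6*y + 5)) dy + ∫((8*y + 31)/(y**2 + 7*y + 10)) dy + ∫(-5*cos(4*u)) du.
Step 3. Evaluate the standard form: now -5*sin(4*u)/4 + ∫((2*y - 10)/(y**2 + 6*y + 5)) dy + ∫((8*y + 31)/(y**2 + 7*y + 10)) dy.
Step 4. Substitute back u = sin(y): now -5*sin(4*sin(y))/4 + ∫((2*y - 10)/(y**2 + 6*y + 5)) dy + ∫((8*y + 31)/(y**2 + 7*y + 10)) dy.
Step 5. Decompose ∫((2*y - 10)/(y**2 + 6*y + 5)) dy by partial fractions, (2*y - 10)/(y**2 + 6*y + 5) = 5/(y + 5) - 3/(y + 1): now -5*sin(4*sin(y))/4 + ∫((8*y + 31)/(y**2 + 7*y + 10)) dy + ∫(-3/(y + 1)) dy + ∫(5/(y + 5)) dy.
Step 6. Evaluate the standard form [assuming y > -1]: now -3*log(y + 1) - 5*sin(4*sin(y))/4 + ∫((8*y + 31)/(y**2 + 7*y + 10)) dy + ∫(5/(y + 5)) dy.
Step 7. Evaluate the standard form [assuming y > -5]: now -3*log(y + 1) + 5*log(y + 5) - 5*sin(4*sin(y))/4 + ∫((8*y + 31)/(y**2 + 7*y + 10)) dy.
Step 8. Decompose ∫((8*y + 31)/(y**2 + 7*y + 10)) dy by partial fractions, (8*y + 31)/(y**2 + 7*y + 10) = 3/(y + 5) + 5/(y + 2): now -3*log(y + 1) + 5*log(y + 5) - 5*sin(4*sin(y))/4 + ∫(5/(y + 2)) dy + ∫(3/(y + 5)) dy.
Step 9. Evaluate the standard form [assuming y > -5]: now -3*log(y + 1) + 8*log(y + 5) - 5*sin(4*sin(y))/4 + ∫(5/(y + 2)) dy.
Step 10. Evaluate the standard form [assuming y > -2]: now -3*log(y + 1) + 5*log(y + 2) + 8*log(y + 5) - 5*sin(4*sin(y))/4.
Answer: -3*log(y + 1) + 5*log(y + 2) + 8*log(y + 5) - 5*sin(4*sin(y))/4.


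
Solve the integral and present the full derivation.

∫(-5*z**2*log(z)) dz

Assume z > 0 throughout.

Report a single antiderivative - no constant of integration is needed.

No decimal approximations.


Step 1. Integrate ∫(-5*z**2*log(z)) dz by parts with u = log(z), dv = (-5*z**2) dz, so v = -5*z**3/3 [assuming z > 0]: now -5*z**3*log(z)/3 + ∫(5*z**2/3) dz.
Step 2. Evaluate the standard form: now -5*z**3*log(z)/3 + 5*z**3/9.
Answer: -5*z**3*log(z)/3 + 5*z**3/9.


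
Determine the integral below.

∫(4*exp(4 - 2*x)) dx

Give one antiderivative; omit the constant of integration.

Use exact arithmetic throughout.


Answer: -2*exp(4 - 2*x).
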